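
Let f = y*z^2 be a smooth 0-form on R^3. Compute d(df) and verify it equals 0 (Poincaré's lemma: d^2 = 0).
d(df) = 0

Step 1: df = sum_i (∂f/∂x_i) dx_i = (0) dx + (z^2) dy + (2*y*z) dz.
Step 2: Apply d again. Using the 1-form formula, the coefficient of dx ∧ dy in d(df) is ∂^2 f/∂x ∂y - ∂^2 f/∂y ∂x = (0) - (0) = 0 (equality of mixed partials for smooth f).
Similarly for dx ∧ dz and dy ∧ dz — all coefficients vanish. So d(df) = 0.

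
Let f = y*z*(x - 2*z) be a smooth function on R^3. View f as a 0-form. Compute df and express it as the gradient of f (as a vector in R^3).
df = (y*z) dx + (z*(x - 2*z)) dy + (y*(x - 4*z)) dz; grad f = (y*z, z*(x - 2*z), y*(x - 4*z))

For a 0-form f, d f = (∂f/∂x) dx + (∂f/∂y) dy + (∂f/∂z) dz. The components of the vector representation are exactly the entries of grad f in Cartesian coordinates:
  ∂f/∂x = y*z
  ∂f/∂y = z*(x - 2*z)
  ∂f/∂z = y*(x - 4*z).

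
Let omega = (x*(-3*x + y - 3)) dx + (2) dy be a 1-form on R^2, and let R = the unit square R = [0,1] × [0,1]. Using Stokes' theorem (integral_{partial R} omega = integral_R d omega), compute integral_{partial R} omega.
integral_(partial R) omega = -1/2

Stokes: integral_partial_R omega = integral_R d omega with d omega = (∂Q/∂x - ∂P/∂y) dx ∧ dy.
  ∂Q/∂x = 0
  ∂P/∂y = x
  integrand = ∂Q/∂x - ∂P/∂y = -x.
Integrating over R: integral_0^1 integral_0^1 (-x) dx dy = -1/2.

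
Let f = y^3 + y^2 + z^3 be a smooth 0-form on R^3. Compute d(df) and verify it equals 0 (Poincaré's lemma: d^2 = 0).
d(df) = 0

Step 1: df = sum_i (∂f/∂x_i) dx_i = (0) dx + (y*(3*y + 2)) dy + (3*z^2) dz.
Step 2: Apply d again. Using the 1-form formula, the coefficient of dx ∧ dy in d(df) is ∂^2 f/∂x ∂y - ∂^2 f/∂y ∂x = (0) - (0) = 0 (equality of mixed partials for smooth f).
Similarly for dx ∧ dz and dy ∧ dz — all coefficients vanish. So d(df) = 0.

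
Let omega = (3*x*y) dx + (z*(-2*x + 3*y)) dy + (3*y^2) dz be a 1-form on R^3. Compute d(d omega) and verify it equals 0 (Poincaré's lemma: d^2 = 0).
d(d omega) = 0

Step 1: d omega = sum_{i<j} (∂f_j/∂x_i - ∂f_i/∂x_j) dx_i ∧ dx_j:
  coeff of dx ∧ dy: -3*x - 2*z
  coeff of dx ∧ dz: 0
  coeff of dy ∧ dz: 2*x + 3*y
Step 2: Apply d again to each 2-form coefficient. The only possible 3-form in R^3 is dx ∧ dy ∧ dz, with coefficient
  ∂(coeff of dy∧dz)/∂x - ∂(coeff of dx∧dz)/∂y + ∂(coeff of dx∧dy)/∂z
  = ∂/∂x (2*x + 3*y) - ∂/∂y (0) + ∂/∂z (-3*x - 2*z).
Each of these terms simplifies to sums of mixed partials that cancel in pairs. The result is 0 (by equality of mixed partials for smooth functions — Schwarz / Clairaut).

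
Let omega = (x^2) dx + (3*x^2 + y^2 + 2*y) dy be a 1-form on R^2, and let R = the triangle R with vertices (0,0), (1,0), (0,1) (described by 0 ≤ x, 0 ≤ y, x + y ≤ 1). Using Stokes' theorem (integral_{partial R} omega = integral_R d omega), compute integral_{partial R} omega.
integral_(partial R) omega = 1

Stokes: integral_partial_R omega = integral_R d omega with d omega = (∂Q/∂x - ∂P/∂y) dx ∧ dy.
  ∂Q/∂x = 6*x
  ∂P/∂y = 0
  integrand = ∂Q/∂x - ∂P/∂y = 6*x.
Integrating over R: integral_0^1 integral_0^{1-x} (6*x) dy dx = 1.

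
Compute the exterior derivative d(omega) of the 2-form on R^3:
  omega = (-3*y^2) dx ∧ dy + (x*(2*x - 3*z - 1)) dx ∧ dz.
d(omega) = 0

For a 2-form omega = sum_{i<j} g_{ij} dx_i ∧ dx_j, the exterior derivative is
  d(omega) = sum_{i<j} d(g_{ij}) ∧ dx_i ∧ dx_j = sum_{i<j, k} (∂g_{ij}/∂x_k) dx_k ∧ dx_i ∧ dx_j.
Expand each term, using dx_k ∧ dx_i ∧ dx_j = sgn(permutation) dx_{(a)} ∧ dx_{(b)} ∧ dx_{(c)} with (a < b < c) sorted:

Collecting like 3-forms: d(omega) = 0.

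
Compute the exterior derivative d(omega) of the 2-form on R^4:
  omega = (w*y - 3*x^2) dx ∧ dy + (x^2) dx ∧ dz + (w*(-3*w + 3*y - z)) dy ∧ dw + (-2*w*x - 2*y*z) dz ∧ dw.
d(omega) = (y) dx ∧ dy ∧ dw + (w - 2*z) dy ∧ dz ∧ dw + (-2*w) dx ∧ dz ∧ dw

For a 2-form omega = sum_{i<j} g_{ij} dx_i ∧ dx_j, the exterior derivative is
  d(omega) = sum_{i<j} d(g_{ij}) ∧ dx_i ∧ dx_j = sum_{i<j, k} (∂g_{ij}/∂x_k) dx_k ∧ dx_i ∧ dx_j.
Expand each term, using dx_k ∧ dx_i ∧ dx_j = sgn(permutation) dx_{(a)} ∧ dx_{(b)} ∧ dx_{(c)} with (a < b < c) sorted:
  d(w*y - 3*x^2) includes (∂/∂w)(w*y - 3*x^2) dw = (y) dw, which multiplied by dx ∧ dy gives (y) dx ∧ dy ∧ dw
  d(w*(-3*w + 3*y - z)) includes (∂/∂z)(w*(-3*w + 3*y - z)) dz = (-w) dz, which multiplied by dy ∧ dw gives (w) dy ∧ dz ∧ dw
  d(-2*w*x - 2*y*z) includes (∂/∂x)(-2*w*x - 2*y*z) dx = (-2*w) dx, which multiplied by dz ∧ dw gives (-2*w) dx ∧ dz ∧ dw
  d(-2*w*x - 2*y*z) includes (∂/∂y)(-2*w*x - 2*y*z) dy = (-2*z) dy, which multiplied by dz ∧ dw gives (-2*z) dy ∧ dz ∧ dw
Collecting like 3-forms: d(omega) = (y) dx ∧ dy ∧ dw + (w - 2*z) dy ∧ dz ∧ dw + (-2*w) dx ∧ dz ∧ dw.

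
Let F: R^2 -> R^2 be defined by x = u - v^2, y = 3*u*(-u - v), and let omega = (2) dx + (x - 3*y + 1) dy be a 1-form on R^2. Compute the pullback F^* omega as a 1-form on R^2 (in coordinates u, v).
F^* omega = (-54*u^3 - 81*u^2*v - 6*u^2 - 21*u*v^2 - 3*u*v - 6*u + 3*v^3 - 3*v + 2) du + (-27*u^3 - 27*u^2*v - 3*u^2 + 3*u*v^2 - 3*u - 4*v) dv

Using F^*(f dg) = (f ∘ F) d(g ∘ F), substitute each coordinate x_i by F_i(u, v) in f_i, and replace dx_i by d F_i = (∂F_i/∂u) du + (∂F_i/∂v) dv.
  For the x component: f_1(F) = 2; d F_1 = (1) du + (-2*v) dv
  For the y component: f_2(F) = 9*u^2 + 9*u*v + u - v^2 + 1; d F_2 = (-6*u - 3*v) du + (-3*u) dv
Combining and collecting du, dv coefficients:
  coeff of du: -54*u^3 - 81*u^2*v - 6*u^2 - 21*u*v^2 - 3*u*v - 6*u + 3*v^3 - 3*v + 2
  coeff of dv: -27*u^3 - 27*u^2*v - 3*u^2 + 3*u*v^2 - 3*u - 4*v
F^* omega = (-54*u^3 - 81*u^2*v - 6*u^2 - 21*u*v^2 - 3*u*v - 6*u + 3*v^3 - 3*v + 2) du + (-27*u^3 - 27*u^2*v - 3*u^2 + 3*u*v^2 - 3*u - 4*v) dv.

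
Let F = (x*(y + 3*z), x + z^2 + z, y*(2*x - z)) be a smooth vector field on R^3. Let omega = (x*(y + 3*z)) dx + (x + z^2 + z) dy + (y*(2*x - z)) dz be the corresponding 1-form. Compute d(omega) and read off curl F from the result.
d(omega) = (2*x - 3*z - 1) dy ∧ dz + (3*x - 2*y) dz ∧ dx + (1 - x) dx ∧ dy; curl F = (2*x - 3*z - 1, 3*x - 2*y, 1 - x)

d omega = sum_{i<j} (∂f_j/∂x_i - ∂f_i/∂x_j) dx_i ∧ dx_j. Under the identification (dy ∧ dz, dz ∧ dx, dx ∧ dy) ↔ (e_x, e_y, e_z), the coefficients are exactly the components of curl F. Compute:
  ∂R/∂y - ∂Q/∂z = (2*x - z) - (2*z + 1) = 2*x - 3*z - 1
  ∂P/∂z - ∂R/∂x = (3*x) - (2*y) = 3*x - 2*y
  ∂Q/∂x - ∂P/∂y = (1) - (x) = 1 - x.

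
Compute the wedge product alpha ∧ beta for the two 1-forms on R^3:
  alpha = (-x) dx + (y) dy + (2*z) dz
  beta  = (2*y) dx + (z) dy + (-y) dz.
alpha ∧ beta = (-x*z - 2*y^2) dx ∧ dy + (y*(x - 4*z)) dx ∧ dz + (-y^2 - 2*z^2) dy ∧ dz

Distribute the wedge, using dx_i ∧ dx_j = -dx_j ∧ dx_i and dx_i ∧ dx_i = 0. For each pair (i, j) with i < j, the coefficient of dx_i ∧ dx_j in alpha ∧ beta is (alpha_i * beta_j - alpha_j * beta_i). Collecting: alpha ∧ beta = (-x*z - 2*y^2) dx ∧ dy + (y*(x - 4*z)) dx ∧ dz + (-y^2 - 2*z^2) dy ∧ dz.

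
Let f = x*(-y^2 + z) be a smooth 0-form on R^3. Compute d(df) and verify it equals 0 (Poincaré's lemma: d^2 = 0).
d(df) = 0

Step 1: df = sum_i (∂f/∂x_i) dx_i = (-y^2 + z) dx + (-2*x*y) dy + (x) dz.
Step 2: Apply d again. Using the 1-form formula, the coefficient of dx ∧ dy in d(df) is ∂^2 f/∂x ∂y - ∂^2 f/∂y ∂x = (-2*y) - (-2*y) = 0 (equality of mixed partials for smooth f).
Similarly for dx ∧ dz and dy ∧ dz — all coefficients vanish. So d(df) = 0.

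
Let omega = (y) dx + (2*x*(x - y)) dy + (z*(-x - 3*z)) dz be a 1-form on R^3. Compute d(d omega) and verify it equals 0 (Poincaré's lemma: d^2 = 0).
d(d omega) = 0

Step 1: d omega = sum_{i<j} (∂f_j/∂x_i - ∂f_i/∂x_j) dx_i ∧ dx_j:
  coeff of dx ∧ dy: 4*x - 2*y - 1
  coeff of dx ∧ dz: -z
  coeff of dy ∧ dz: 0
Step 2: Apply d again to each 2-form coefficient. The only possible 3-form in R^3 is dx ∧ dy ∧ dz, with coefficient
  ∂(coeff of dy∧dz)/∂x - ∂(coeff of dx∧dz)/∂y + ∂(coeff of dx∧dy)/∂z
  = ∂/∂x (0) - ∂/∂y (-z) + ∂/∂z (4*x - 2*y - 1).
Each of these terms simplifies to sums of mixed partials that cancel in pairs. The result is 0 (by equality of mixed partials for smooth functions — Schwarz / Clairaut).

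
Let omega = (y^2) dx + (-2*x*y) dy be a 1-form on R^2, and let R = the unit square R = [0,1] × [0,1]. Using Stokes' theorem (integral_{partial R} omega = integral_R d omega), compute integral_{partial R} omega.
integral_(partial R) omega = -2

Stokes: integral_partial_R omega = integral_R d omega with d omega = (∂Q/∂x - ∂P/∂y) dx ∧ dy.
  ∂Q/∂x = -2*y
  ∂P/∂y = 2*y
  integrand = ∂Q/∂x - ∂P/∂y = -4*y.
Integrating over R: integral_0^1 integral_0^1 (-4*y) dx dy = -2.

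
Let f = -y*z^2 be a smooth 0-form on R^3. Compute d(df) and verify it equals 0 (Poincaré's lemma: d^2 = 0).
d(df) = 0

Step 1: df = sum_i (∂f/∂x_i) dx_i = (0) dx + (-z^2) dy + (-2*y*z) dz.
Step 2: Apply d again. Using the 1-form formula, the coefficient of dx ∧ dy in d(df) is ∂^2 f/∂x ∂y - ∂^2 f/∂y ∂x = (0) - (0) = 0 (equality of mixed partials for smooth f).
Similarly for dx ∧ dz and dy ∧ dz — all coefficients vanish. So d(df) = 0.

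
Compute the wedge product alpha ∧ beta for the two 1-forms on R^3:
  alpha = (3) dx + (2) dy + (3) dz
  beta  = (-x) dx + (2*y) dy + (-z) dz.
alpha ∧ beta = (2*x + 6*y) dx ∧ dy + (3*x - 3*z) dx ∧ dz + (-6*y - 2*z) dy ∧ dz

Distribute the wedge, using dx_i ∧ dx_j = -dx_j ∧ dx_i and dx_i ∧ dx_i = 0. For each pair (i, j) with i < j, the coefficient of dx_i ∧ dx_j in alpha ∧ beta is (alpha_i * beta_j - alpha_j * beta_i). Collecting: alpha ∧ beta = (2*x + 6*y) dx ∧ dy + (3*x - 3*z) dx ∧ dz + (-6*y - 2*z) dy ∧ dz.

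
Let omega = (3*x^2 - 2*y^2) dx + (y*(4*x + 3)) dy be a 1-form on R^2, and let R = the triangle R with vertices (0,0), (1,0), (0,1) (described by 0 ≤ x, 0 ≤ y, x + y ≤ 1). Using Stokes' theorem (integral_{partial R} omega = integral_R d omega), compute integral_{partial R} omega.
integral_(partial R) omega = 4/3

Stokes: integral_partial_R omega = integral_R d omega with d omega = (∂Q/∂x - ∂P/∂y) dx ∧ dy.
  ∂Q/∂x = 4*y
  ∂P/∂y = -4*y
  integrand = ∂Q/∂x - ∂P/∂y = 8*y.
Integrating over R: integral_0^1 integral_0^{1-x} (8*y) dy dx = 4/3.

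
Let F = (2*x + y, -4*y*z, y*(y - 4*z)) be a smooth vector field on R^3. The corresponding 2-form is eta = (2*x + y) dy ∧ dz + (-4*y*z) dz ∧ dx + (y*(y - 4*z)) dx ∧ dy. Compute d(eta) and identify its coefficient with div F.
d(eta) = (-4*y - 4*z + 2) dx ∧ dy ∧ dz; div F = -4*y - 4*z + 2

For a 2-form in R^3 of the form above, applying d gives a 3-form with coefficient ∂P/∂x + ∂Q/∂y + ∂R/∂z:
  ∂P/∂x = 2
  ∂Q/∂y = -4*z
  ∂R/∂z = -4*y
Sum = -4*y - 4*z + 2, which is exactly div F.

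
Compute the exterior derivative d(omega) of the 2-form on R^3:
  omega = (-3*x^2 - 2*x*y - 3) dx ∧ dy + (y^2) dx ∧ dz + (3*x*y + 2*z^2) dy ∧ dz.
d(omega) = (y) dx ∧ dy ∧ dz

For a 2-form omega = sum_{i<j} g_{ij} dx_i ∧ dx_j, the exterior derivative is
  d(omega) = sum_{i<j} d(g_{ij}) ∧ dx_i ∧ dx_j = sum_{i<j, k} (∂g_{ij}/∂x_k) dx_k ∧ dx_i ∧ dx_j.
Expand each term, using dx_k ∧ dx_i ∧ dx_j = sgn(permutation) dx_{(a)} ∧ dx_{(b)} ∧ dx_{(c)} with (a < b < c) sorted:
  d(y^2) includes (∂/∂y)(y^2) dy = (2*y) dy, which multiplied by dx ∧ dz gives (-2*y) dx ∧ dy ∧ dz
  d(3*x*y + 2*z^2) includes (∂/∂x)(3*x*y + 2*z^2) dx = (3*y) dx, which multiplied by dy ∧ dz gives (3*y) dx ∧ dy ∧ dz
Collecting like 3-forms: d(omega) = (y) dx ∧ dy ∧ dz.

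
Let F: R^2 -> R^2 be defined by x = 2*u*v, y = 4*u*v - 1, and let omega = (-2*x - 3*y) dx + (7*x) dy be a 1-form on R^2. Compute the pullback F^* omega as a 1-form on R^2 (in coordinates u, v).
F^* omega = (6*v*(4*u*v + 1)) du + (6*u*(4*u*v + 1)) dv

Using F^*(f dg) = (f ∘ F) d(g ∘ F), substitute each coordinate x_i by F_i(u, v) in f_i, and replace dx_i by d F_i = (∂F_i/∂u) du + (∂F_i/∂v) dv.
  For the x component: f_1(F) = -16*u*v + 3; d F_1 = (2*v) du + (2*u) dv
  For the y component: f_2(F) = 14*u*v; d F_2 = (4*v) du + (4*u) dv
Combining and collecting du, dv coefficients:
  coeff of du: 6*v*(4*u*v + 1)
  coeff of dv: 6*u*(4*u*v + 1)
F^* omega = (6*v*(4*u*v + 1)) du + (6*u*(4*u*v + 1)) dv.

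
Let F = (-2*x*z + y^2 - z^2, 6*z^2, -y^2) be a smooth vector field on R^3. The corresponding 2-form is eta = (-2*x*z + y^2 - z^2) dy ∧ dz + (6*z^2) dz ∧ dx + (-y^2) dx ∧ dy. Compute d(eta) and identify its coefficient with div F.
d(eta) = (-2*z) dx ∧ dy ∧ dz; div F = -2*z

For a 2-form in R^3 of the form above, applying d gives a 3-form with coefficient ∂P/∂x + ∂Q/∂y + ∂R/∂z:
  ∂P/∂x = -2*z
  ∂Q/∂y = 0
  ∂R/∂z = 0
Sum = -2*z, which is exactly div F.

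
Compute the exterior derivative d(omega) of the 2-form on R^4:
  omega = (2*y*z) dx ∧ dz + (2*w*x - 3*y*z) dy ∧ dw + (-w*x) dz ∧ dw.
d(omega) = (-2*z) dx ∧ dy ∧ dz + (2*w) dx ∧ dy ∧ dw + (3*y) dy ∧ dz ∧ dw + (-w) dx ∧ dz ∧ dw

For a 2-form omega = sum_{i<j} g_{ij} dx_i ∧ dx_j, the exterior derivative is
  d(omega) = sum_{i<j} d(g_{ij}) ∧ dx_i ∧ dx_j = sum_{i<j, k} (∂g_{ij}/∂x_k) dx_k ∧ dx_i ∧ dx_j.
Expand each term, using dx_k ∧ dx_i ∧ dx_j = sgn(permutation) dx_{(a)} ∧ dx_{(b)} ∧ dx_{(c)} with (a < b < c) sorted:
  d(2*y*z) includes (∂/∂y)(2*y*z) dy = (2*z) dy, which multiplied by dx ∧ dz gives (-2*z) dx ∧ dy ∧ dz
  d(2*w*x - 3*y*z) includes (∂/∂x)(2*w*x - 3*y*z) dx = (2*w) dx, which multiplied by dy ∧ dw gives (2*w) dx ∧ dy ∧ dw
  d(2*w*x - 3*y*z) includes (∂/∂z)(2*w*x - 3*y*z) dz = (-3*y) dz, which multiplied by dy ∧ dw gives (3*y) dy ∧ dz ∧ dw
  d(-w*x) includes (∂/∂x)(-w*x) dx = (-w) dx, which multiplied by dz ∧ dw gives (-w) dx ∧ dz ∧ dw
Collecting like 3-forms: d(omega) = (-2*z) dx ∧ dy ∧ dz + (2*w) dx ∧ dy ∧ dw + (3*y) dy ∧ dz ∧ dw + (-w) dx ∧ dz ∧ dw.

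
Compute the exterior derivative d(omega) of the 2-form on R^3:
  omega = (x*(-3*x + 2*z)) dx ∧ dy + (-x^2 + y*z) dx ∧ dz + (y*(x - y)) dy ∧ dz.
d(omega) = (2*x + y - z) dx ∧ dy ∧ dz

For a 2-form omega = sum_{i<j} g_{ij} dx_i ∧ dx_j, the exterior derivative is
  d(omega) = sum_{i<j} d(g_{ij}) ∧ dx_i ∧ dx_j = sum_{i<j, k} (∂g_{ij}/∂x_k) dx_k ∧ dx_i ∧ dx_j.
Expand each term, using dx_k ∧ dx_i ∧ dx_j = sgn(permutation) dx_{(a)} ∧ dx_{(b)} ∧ dx_{(c)} with (a < b < c) sorted:
  d(x*(-3*x + 2*z)) includes (∂/∂z)(x*(-3*x + 2*z)) dz = (2*x) dz, which multiplied by dx ∧ dy gives (2*x) dx ∧ dy ∧ dz
  d(-x^2 + y*z) includes (∂/∂y)(-x^2 + y*z) dy = (z) dy, which multiplied by dx ∧ dz gives (-z) dx ∧ dy ∧ dz
  d(y*(x - y)) includes (∂/∂x)(y*(x - y)) dx = (y) dx, which multiplied by dy ∧ dz gives (y) dx ∧ dy ∧ dz
Collecting like 3-forms: d(omega) = (2*x + y - z) dx ∧ dy ∧ dz.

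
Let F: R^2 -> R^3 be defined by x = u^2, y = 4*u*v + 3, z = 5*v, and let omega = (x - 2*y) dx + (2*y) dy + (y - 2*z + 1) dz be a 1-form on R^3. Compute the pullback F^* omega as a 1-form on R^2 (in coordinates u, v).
F^* omega = (2*u^3 - 16*u^2*v + 32*u*v^2 - 12*u + 24*v) du + (32*u^2*v + 20*u*v + 24*u - 50*v + 20) dv

Using F^*(f dg) = (f ∘ F) d(g ∘ F), substitute each coordinate x_i by F_i(u, v) in f_i, and replace dx_i by d F_i = (∂F_i/∂u) du + (∂F_i/∂v) dv.
  For the x component: f_1(F) = u^2 - 8*u*v - 6; d F_1 = (2*u) du + (0) dv
  For the y component: f_2(F) = 8*u*v + 6; d F_2 = (4*v) du + (4*u) dv
  For the z component: f_3(F) = 4*u*v - 10*v + 4; d F_3 = (0) du + (5) dv
Combining and collecting du, dv coefficients:
  coeff of du: 2*u^3 - 16*u^2*v + 32*u*v^2 - 12*u + 24*v
  coeff of dv: 32*u^2*v + 20*u*v + 24*u - 50*v + 20
F^* omega = (2*u^3 - 16*u^2*v + 32*u*v^2 - 12*u + 24*v) du + (32*u^2*v + 20*u*v + 24*u - 50*v + 20) dv.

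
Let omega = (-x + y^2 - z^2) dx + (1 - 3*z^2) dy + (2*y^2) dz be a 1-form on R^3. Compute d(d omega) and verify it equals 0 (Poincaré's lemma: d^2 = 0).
d(d omega) = 0

Step 1: d omega = sum_{i<j} (∂f_j/∂x_i - ∂f_i/∂x_j) dx_i ∧ dx_j:
  coeff of dx ∧ dy: -2*y
  coeff of dx ∧ dz: 2*z
  coeff of dy ∧ dz: 4*y + 6*z
Step 2: Apply d again to each 2-form coefficient. The only possible 3-form in R^3 is dx ∧ dy ∧ dz, with coefficient
  ∂(coeff of dy∧dz)/∂x - ∂(coeff of dx∧dz)/∂y + ∂(coeff of dx∧dy)/∂z
  = ∂/∂x (4*y + 6*z) - ∂/∂y (2*z) + ∂/∂z (-2*y).
Each of these terms simplifies to sums of mixed partials that cancel in pairs. The result is 0 (by equality of mixed partials for smooth functions — Schwarz / Clairaut).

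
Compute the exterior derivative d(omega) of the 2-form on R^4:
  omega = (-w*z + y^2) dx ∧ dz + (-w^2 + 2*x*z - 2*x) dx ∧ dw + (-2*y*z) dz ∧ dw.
d(omega) = (-2*y) dx ∧ dy ∧ dz + (-2*x - z) dx ∧ dz ∧ dw + (-2*z) dy ∧ dz ∧ dw

For a 2-form omega = sum_{i<j} g_{ij} dx_i ∧ dx_j, the exterior derivative is
  d(omega) = sum_{i<j} d(g_{ij}) ∧ dx_i ∧ dx_j = sum_{i<j, k} (∂g_{ij}/∂x_k) dx_k ∧ dx_i ∧ dx_j.
Expand each term, using dx_k ∧ dx_i ∧ dx_j = sgn(permutation) dx_{(a)} ∧ dx_{(b)} ∧ dx_{(c)} with (a < b < c) sorted:
  d(-w*z + y^2) includes (∂/∂y)(-w*z + y^2) dy = (2*y) dy, which multiplied by dx ∧ dz gives (-2*y) dx ∧ dy ∧ dz
  d(-w*z + y^2) includes (∂/∂w)(-w*z + y^2) dw = (-z) dw, which multiplied by dx ∧ dz gives (-z) dx ∧ dz ∧ dw
  d(-w^2 + 2*x*z - 2*x) includes (∂/∂z)(-w^2 + 2*x*z - 2*x) dz = (2*x) dz, which multiplied by dx ∧ dw gives (-2*x) dx ∧ dz ∧ dw
  d(-2*y*z) includes (∂/∂y)(-2*y*z) dy = (-2*z) dy, which multiplied by dz ∧ dw gives (-2*z) dy ∧ dz ∧ dw
Collecting like 3-forms: d(omega) = (-2*y) dx ∧ dy ∧ dz + (-2*x - z) dx ∧ dz ∧ dw + (-2*z) dy ∧ dz ∧ dw.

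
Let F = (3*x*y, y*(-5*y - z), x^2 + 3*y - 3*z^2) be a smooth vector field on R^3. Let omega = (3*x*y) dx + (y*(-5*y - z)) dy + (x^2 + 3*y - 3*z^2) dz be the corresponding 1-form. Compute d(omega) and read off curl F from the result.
d(omega) = (y + 3) dy ∧ dz + (-2*x) dz ∧ dx + (-3*x) dx ∧ dy; curl F = (y + 3, -2*x, -3*x)

d omega = sum_{i<j} (∂f_j/∂x_i - ∂f_i/∂x_j) dx_i ∧ dx_j. Under the identification (dy ∧ dz, dz ∧ dx, dx ∧ dy) ↔ (e_x, e_y, e_z), the coefficients are exactly the components of curl F. Compute:
  ∂R/∂y - ∂Q/∂z = (3) - (-y) = y + 3
  ∂P/∂z - ∂R/∂x = (0) - (2*x) = -2*x
  ∂Q/∂x - ∂P/∂y = (0) - (3*x) = -3*x.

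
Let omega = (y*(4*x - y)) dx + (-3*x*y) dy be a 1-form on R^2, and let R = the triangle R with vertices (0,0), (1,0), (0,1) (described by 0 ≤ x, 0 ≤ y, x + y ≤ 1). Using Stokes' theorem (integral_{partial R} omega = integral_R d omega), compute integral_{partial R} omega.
integral_(partial R) omega = -5/6

Stokes: integral_partial_R omega = integral_R d omega with d omega = (∂Q/∂x - ∂P/∂y) dx ∧ dy.
  ∂Q/∂x = -3*y
  ∂P/∂y = 4*x - 2*y
  integrand = ∂Q/∂x - ∂P/∂y = -4*x - y.
Integrating over R: integral_0^1 integral_0^{1-x} (-4*x - y) dy dx = -5/6.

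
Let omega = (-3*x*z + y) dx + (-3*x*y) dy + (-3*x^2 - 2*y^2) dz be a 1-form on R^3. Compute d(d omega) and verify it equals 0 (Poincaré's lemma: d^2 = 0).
d(d omega) = 0

Step 1: d omega = sum_{i<j} (∂f_j/∂x_i - ∂f_i/∂x_j) dx_i ∧ dx_j:
  coeff of dx ∧ dy: -3*y - 1
  coeff of dx ∧ dz: -3*x
  coeff of dy ∧ dz: -4*y
Step 2: Apply d again to each 2-form coefficient. The only possible 3-form in R^3 is dx ∧ dy ∧ dz, with coefficient
  ∂(coeff of dy∧dz)/∂x - ∂(coeff of dx∧dz)/∂y + ∂(coeff of dx∧dy)/∂z
  = ∂/∂x (-4*y) - ∂/∂y (-3*x) + ∂/∂z (-3*y - 1).
Each of these terms simplifies to sums of mixed partials that cancel in pairs. The result is 0 (by equality of mixed partials for smooth functions — Schwarz / Clairaut).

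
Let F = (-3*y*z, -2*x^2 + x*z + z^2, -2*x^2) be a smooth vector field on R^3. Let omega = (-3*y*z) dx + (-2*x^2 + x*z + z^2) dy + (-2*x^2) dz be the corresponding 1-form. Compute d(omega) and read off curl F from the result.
d(omega) = (-x - 2*z) dy ∧ dz + (4*x - 3*y) dz ∧ dx + (-4*x + 4*z) dx ∧ dy; curl F = (-x - 2*z, 4*x - 3*y, -4*x + 4*z)

d omega = sum_{i<j} (∂f_j/∂x_i - ∂f_i/∂x_j) dx_i ∧ dx_j. Under the identification (dy ∧ dz, dz ∧ dx, dx ∧ dy) ↔ (e_x, e_y, e_z), the coefficients are exactly the components of curl F. Compute:
  ∂R/∂y - ∂Q/∂z = (0) - (x + 2*z) = -x - 2*z
  ∂P/∂z - ∂R/∂x = (-3*y) - (-4*x) = 4*x - 3*y
  ∂Q/∂x - ∂P/∂y = (-4*x + z) - (-3*z) = -4*x + 4*z.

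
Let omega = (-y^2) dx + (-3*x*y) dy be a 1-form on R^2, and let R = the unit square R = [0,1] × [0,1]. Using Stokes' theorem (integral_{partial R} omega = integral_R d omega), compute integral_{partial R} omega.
integral_(partial R) omega = -1/2

Stokes: integral_partial_R omega = integral_R d omega with d omega = (∂Q/∂x - ∂P/∂y) dx ∧ dy.
  ∂Q/∂x = -3*y
  ∂P/∂y = -2*y
  integrand = ∂Q/∂x - ∂P/∂y = -y.
Integrating over R: integral_0^1 integral_0^1 (-y) dx dy = -1/2.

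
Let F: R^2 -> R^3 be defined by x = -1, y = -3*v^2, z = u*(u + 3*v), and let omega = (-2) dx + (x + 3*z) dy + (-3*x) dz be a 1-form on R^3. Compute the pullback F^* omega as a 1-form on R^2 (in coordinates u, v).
F^* omega = (6*u + 9*v) du + (-18*u^2*v - 54*u*v^2 + 9*u + 6*v) dv

Using F^*(f dg) = (f ∘ F) d(g ∘ F), substitute each coordinate x_i by F_i(u, v) in f_i, and replace dx_i by d F_i = (∂F_i/∂u) du + (∂F_i/∂v) dv.
  For the x component: f_1(F) = -2; d F_1 = (0) du + (0) dv
  For the y component: f_2(F) = 3*u^2 + 9*u*v - 1; d F_2 = (0) du + (-6*v) dv
  For the z component: f_3(F) = 3; d F_3 = (2*u + 3*v) du + (3*u) dv
Combining and collecting du, dv coefficients:
  coeff of du: 6*u + 9*v
  coeff of dv: -18*u^2*v - 54*u*v^2 + 9*u + 6*v
F^* omega = (6*u + 9*v) du + (-18*u^2*v - 54*u*v^2 + 9*u + 6*v) dv.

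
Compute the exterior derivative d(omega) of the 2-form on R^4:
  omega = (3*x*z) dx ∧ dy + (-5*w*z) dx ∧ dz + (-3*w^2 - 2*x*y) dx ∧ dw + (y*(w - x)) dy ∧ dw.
d(omega) = (3*x) dx ∧ dy ∧ dz + (-5*z) dx ∧ dz ∧ dw + (2*x - y) dx ∧ dy ∧ dw

For a 2-form omega = sum_{i<j} g_{ij} dx_i ∧ dx_j, the exterior derivative is
  d(omega) = sum_{i<j} d(g_{ij}) ∧ dx_i ∧ dx_j = sum_{i<j, k} (∂g_{ij}/∂x_k) dx_k ∧ dx_i ∧ dx_j.
Expand each term, using dx_k ∧ dx_i ∧ dx_j = sgn(permutation) dx_{(a)} ∧ dx_{(b)} ∧ dx_{(c)} with (a < b < c) sorted:
  d(3*x*z) includes (∂/∂z)(3*x*z) dz = (3*x) dz, which multiplied by dx ∧ dy gives (3*x) dx ∧ dy ∧ dz
  d(-5*w*z) includes (∂/∂w)(-5*w*z) dw = (-5*z) dw, which multiplied by dx ∧ dz gives (-5*z) dx ∧ dz ∧ dw
  d(-3*w^2 - 2*x*y) includes (∂/∂y)(-3*w^2 - 2*x*y) dy = (-2*x) dy, which multiplied by dx ∧ dw gives (2*x) dx ∧ dy ∧ dw
  d(y*(w - x)) includes (∂/∂x)(y*(w - x)) dx = (-y) dx, which multiplied by dy ∧ dw gives (-y) dx ∧ dy ∧ dw
Collecting like 3-forms: d(omega) = (3*x) dx ∧ dy ∧ dz + (-5*z) dx ∧ dz ∧ dw + (2*x - y) dx ∧ dy ∧ dw.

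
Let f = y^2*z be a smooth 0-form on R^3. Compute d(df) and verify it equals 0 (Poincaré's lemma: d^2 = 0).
d(df) = 0

Step 1: df = sum_i (∂f/∂x_i) dx_i = (0) dx + (2*y*z) dy + (y^2) dz.
Step 2: Apply d again. Using the 1-form formula, the coefficient of dx ∧ dy in d(df) is ∂^2 f/∂x ∂y - ∂^2 f/∂y ∂x = (0) - (0) = 0 (equality of mixed partials for smooth f).
Similarly for dx ∧ dz and dy ∧ dz — all coefficients vanish. So d(df) = 0.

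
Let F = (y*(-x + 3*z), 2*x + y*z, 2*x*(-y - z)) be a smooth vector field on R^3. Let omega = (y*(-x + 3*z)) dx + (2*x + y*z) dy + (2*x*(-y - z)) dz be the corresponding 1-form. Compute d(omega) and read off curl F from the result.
d(omega) = (-2*x - y) dy ∧ dz + (5*y + 2*z) dz ∧ dx + (x - 3*z + 2) dx ∧ dy; curl F = (-2*x - y, 5*y + 2*z, x - 3*z + 2)

d omega = sum_{i<j} (∂f_j/∂x_i - ∂f_i/∂x_j) dx_i ∧ dx_j. Under the identification (dy ∧ dz, dz ∧ dx, dx ∧ dy) ↔ (e_x, e_y, e_z), the coefficients are exactly the components of curl F. Compute:
  ∂R/∂y - ∂Q/∂z = (-2*x) - (y) = -2*x - y
  ∂P/∂z - ∂R/∂x = (3*y) - (-2*y - 2*z) = 5*y + 2*z
  ∂Q/∂x - ∂P/∂y = (2) - (-x + 3*z) = x - 3*z + 2.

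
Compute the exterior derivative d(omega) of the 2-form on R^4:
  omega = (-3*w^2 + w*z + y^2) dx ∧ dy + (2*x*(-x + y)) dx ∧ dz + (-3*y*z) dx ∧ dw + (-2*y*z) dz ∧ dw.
d(omega) = (w - 2*x) dx ∧ dy ∧ dz + (-6*w + 4*z) dx ∧ dy ∧ dw + (3*y) dx ∧ dz ∧ dw + (-2*z) dy ∧ dz ∧ dw

For a 2-form omega = sum_{i<j} g_{ij} dx_i ∧ dx_j, the exterior derivative is
  d(omega) = sum_{i<j} d(g_{ij}) ∧ dx_i ∧ dx_j = sum_{i<j, k} (∂g_{ij}/∂x_k) dx_k ∧ dx_i ∧ dx_j.
Expand each term, using dx_k ∧ dx_i ∧ dx_j = sgn(permutation) dx_{(a)} ∧ dx_{(b)} ∧ dx_{(c)} with (a < b < c) sorted:
  d(-3*w^2 + w*z + y^2) includes (∂/∂z)(-3*w^2 + w*z + y^2) dz = (w) dz, which multiplied by dx ∧ dy gives (w) dx ∧ dy ∧ dz
  d(-3*w^2 + w*z + y^2) includes (∂/∂w)(-3*w^2 + w*z + y^2) dw = (-6*w + z) dw, which multiplied by dx ∧ dy gives (-6*w + z) dx ∧ dy ∧ dw
  d(2*x*(-x + y)) includes (∂/∂y)(2*x*(-x + y)) dy = (2*x) dy, which multiplied by dx ∧ dz gives (-2*x) dx ∧ dy ∧ dz
  d(-3*y*z) includes (∂/∂y)(-3*y*z) dy = (-3*z) dy, which multiplied by dx ∧ dw gives (3*z) dx ∧ dy ∧ dw
  d(-3*y*z) includes (∂/∂z)(-3*y*z) dz = (-3*y) dz, which multiplied by dx ∧ dw gives (3*y) dx ∧ dz ∧ dw
  d(-2*y*z) includes (∂/∂y)(-2*y*z) dy = (-2*z) dy, which multiplied by dz ∧ dw gives (-2*z) dy ∧ dz ∧ dw
Collecting like 3-forms: d(omega) = (w - 2*x) dx ∧ dy ∧ dz + (-6*w + 4*z) dx ∧ dy ∧ dw + (3*y) dx ∧ dz ∧ dw + (-2*z) dy ∧ dz ∧ dw.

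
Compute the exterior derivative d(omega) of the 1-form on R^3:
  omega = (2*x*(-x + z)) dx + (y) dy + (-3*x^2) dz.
d(omega) = (-8*x) dx ∧ dz

For a 1-form omega = sum_i f_i dx_i, the exterior derivative is
  d(omega) = sum_{i < j} (∂f_j/∂x_i - ∂f_i/∂x_j) dx_i ∧ dx_j.
  coefficient of dx ∧ dz: ∂f_3/∂x - ∂f_1/∂z = ∂(-3*x^2)/∂x - ∂(2*x*(-x + z))/∂z = -8*x
Assembling: d(omega) = (-8*x) dx ∧ dz.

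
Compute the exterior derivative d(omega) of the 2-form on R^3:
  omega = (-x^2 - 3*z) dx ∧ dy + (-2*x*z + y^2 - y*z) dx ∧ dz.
d(omega) = (-2*y + z - 3) dx ∧ dy ∧ dz

For a 2-form omega = sum_{i<j} g_{ij} dx_i ∧ dx_j, the exterior derivative is
  d(omega) = sum_{i<j} d(g_{ij}) ∧ dx_i ∧ dx_j = sum_{i<j, k} (∂g_{ij}/∂x_k) dx_k ∧ dx_i ∧ dx_j.
Expand each term, using dx_k ∧ dx_i ∧ dx_j = sgn(permutation) dx_{(a)} ∧ dx_{(b)} ∧ dx_{(c)} with (a < b < c) sorted:
  d(-x^2 - 3*z) includes (∂/∂z)(-x^2 - 3*z) dz = (-3) dz, which multiplied by dx ∧ dy gives (-3) dx ∧ dy ∧ dz
  d(-2*x*z + y^2 - y*z) includes (∂/∂y)(-2*x*z + y^2 - y*z) dy = (2*y - z) dy, which multiplied by dx ∧ dz gives (-2*y + z) dx ∧ dy ∧ dz
Collecting like 3-forms: d(omega) = (-2*y + z - 3) dx ∧ dy ∧ dz.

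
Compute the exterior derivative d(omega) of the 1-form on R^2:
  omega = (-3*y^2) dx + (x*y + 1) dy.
d(omega) = (7*y) dx ∧ dy

For a 1-form omega = sum_i f_i dx_i, the exterior derivative is
  d(omega) = sum_{i < j} (∂f_j/∂x_i - ∂f_i/∂x_j) dx_i ∧ dx_j.
  coefficient of dx ∧ dy: ∂f_2/∂x - ∂f_1/∂y = ∂(x*y + 1)/∂x - ∂(-3*y^2)/∂y = 7*y
Assembling: d(omega) = (7*y) dx ∧ dy.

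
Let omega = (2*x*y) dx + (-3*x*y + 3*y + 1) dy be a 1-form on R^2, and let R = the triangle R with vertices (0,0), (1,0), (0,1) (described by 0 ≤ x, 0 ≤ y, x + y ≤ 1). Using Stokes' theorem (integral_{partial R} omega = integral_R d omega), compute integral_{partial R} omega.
integral_(partial R) omega = -5/6

Stokes: integral_partial_R omega = integral_R d omega with d omega = (∂Q/∂x - ∂P/∂y) dx ∧ dy.
  ∂Q/∂x = -3*y
  ∂P/∂y = 2*x
  integrand = ∂Q/∂x - ∂P/∂y = -2*x - 3*y.
Integrating over R: integral_0^1 integral_0^{1-x} (-2*x - 3*y) dy dx = -5/6.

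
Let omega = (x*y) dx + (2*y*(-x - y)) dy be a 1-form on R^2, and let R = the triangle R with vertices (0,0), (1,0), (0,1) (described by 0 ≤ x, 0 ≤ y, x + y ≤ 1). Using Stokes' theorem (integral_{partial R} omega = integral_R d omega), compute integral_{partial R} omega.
integral_(partial R) omega = -1/2

Stokes: integral_partial_R omega = integral_R d omega with d omega = (∂Q/∂x - ∂P/∂y) dx ∧ dy.
  ∂Q/∂x = -2*y
  ∂P/∂y = x
  integrand = ∂Q/∂x - ∂P/∂y = -x - 2*y.
Integrating over R: integral_0^1 integral_0^{1-x} (-x - 2*y) dy dx = -1/2.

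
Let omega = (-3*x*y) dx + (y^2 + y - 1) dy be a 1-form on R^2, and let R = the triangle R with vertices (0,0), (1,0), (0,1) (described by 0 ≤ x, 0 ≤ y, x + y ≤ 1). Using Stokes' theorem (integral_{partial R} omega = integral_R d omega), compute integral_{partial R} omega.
integral_(partial R) omega = 1/2

Stokes: integral_partial_R omega = integral_R d omega with d omega = (∂Q/∂x - ∂P/∂y) dx ∧ dy.
  ∂Q/∂x = 0
  ∂P/∂y = -3*x
  integrand = ∂Q/∂x - ∂P/∂y = 3*x.
Integrating over R: integral_0^1 integral_0^{1-x} (3*x) dy dx = 1/2.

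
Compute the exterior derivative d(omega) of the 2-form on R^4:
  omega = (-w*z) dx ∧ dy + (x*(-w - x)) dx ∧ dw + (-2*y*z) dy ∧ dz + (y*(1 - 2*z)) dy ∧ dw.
d(omega) = (-w) dx ∧ dy ∧ dz + (-z) dx ∧ dy ∧ dw + (2*y) dy ∧ dz ∧ dw

For a 2-form omega = sum_{i<j} g_{ij} dx_i ∧ dx_j, the exterior derivative is
  d(omega) = sum_{i<j} d(g_{ij}) ∧ dx_i ∧ dx_j = sum_{i<j, k} (∂g_{ij}/∂x_k) dx_k ∧ dx_i ∧ dx_j.
Expand each term, using dx_k ∧ dx_i ∧ dx_j = sgn(permutation) dx_{(a)} ∧ dx_{(b)} ∧ dx_{(c)} with (a < b < c) sorted:
  d(-w*z) includes (∂/∂z)(-w*z) dz = (-w) dz, which multiplied by dx ∧ dy gives (-w) dx ∧ dy ∧ dz
  d(-w*z) includes (∂/∂w)(-w*z) dw = (-z) dw, which multiplied by dx ∧ dy gives (-z) dx ∧ dy ∧ dw
  d(y*(1 - 2*z)) includes (∂/∂z)(y*(1 - 2*z)) dz = (-2*y) dz, which multiplied by dy ∧ dw gives (2*y) dy ∧ dz ∧ dw
Collecting like 3-forms: d(omega) = (-w) dx ∧ dy ∧ dz + (-z) dx ∧ dy ∧ dw + (2*y) dy ∧ dz ∧ dw.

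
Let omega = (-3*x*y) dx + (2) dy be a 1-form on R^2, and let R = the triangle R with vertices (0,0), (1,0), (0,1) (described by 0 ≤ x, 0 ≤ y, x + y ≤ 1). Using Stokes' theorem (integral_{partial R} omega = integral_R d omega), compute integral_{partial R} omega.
integral_(partial R) omega = 1/2

Stokes: integral_partial_R omega = integral_R d omega with d omega = (∂Q/∂x - ∂P/∂y) dx ∧ dy.
  ∂Q/∂x = 0
  ∂P/∂y = -3*x
  integrand = ∂Q/∂x - ∂P/∂y = 3*x.
Integrating over R: integral_0^1 integral_0^{1-x} (3*x) dy dx = 1/2.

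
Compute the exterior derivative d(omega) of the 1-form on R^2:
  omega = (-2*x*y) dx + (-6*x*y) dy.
d(omega) = (2*x - 6*y) dx ∧ dy

For a 1-form omega = sum_i f_i dx_i, the exterior derivative is
  d(omega) = sum_{i < j} (∂f_j/∂x_i - ∂f_i/∂x_j) dx_i ∧ dx_j.
  coefficient of dx ∧ dy: ∂f_2/∂x - ∂f_1/∂y = ∂(-6*x*y)/∂x - ∂(-2*x*y)/∂y = 2*x - 6*y
Assembling: d(omega) = (2*x - 6*y) dx ∧ dy.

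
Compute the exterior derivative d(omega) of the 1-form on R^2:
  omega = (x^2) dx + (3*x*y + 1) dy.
d(omega) = (3*y) dx ∧ dy

For a 1-form omega = sum_i f_i dx_i, the exterior derivative is
  d(omega) = sum_{i < j} (∂f_j/∂x_i - ∂f_i/∂x_j) dx_i ∧ dx_j.
  coefficient of dx ∧ dy: ∂f_2/∂x - ∂f_1/∂y = ∂(3*x*y + 1)/∂x - ∂(x^2)/∂y = 3*y
Assembling: d(omega) = (3*y) dx ∧ dy.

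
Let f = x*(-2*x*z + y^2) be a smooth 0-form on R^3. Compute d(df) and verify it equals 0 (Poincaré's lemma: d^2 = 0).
d(df) = 0

Step 1: df = sum_i (∂f/∂x_i) dx_i = (-4*x*z + y^2) dx + (2*x*y) dy + (-2*x^2) dz.
Step 2: Apply d again. Using the 1-form formula, the coefficient of dx ∧ dy in d(df) is ∂^2 f/∂x ∂y - ∂^2 f/∂y ∂x = (2*y) - (2*y) = 0 (equality of mixed partials for smooth f).
Similarly for dx ∧ dz and dy ∧ dz — all coefficients vanish. So d(df) = 0.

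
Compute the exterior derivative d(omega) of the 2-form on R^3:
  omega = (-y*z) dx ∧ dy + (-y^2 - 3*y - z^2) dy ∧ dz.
d(omega) = (-y) dx ∧ dy ∧ dz

For a 2-form omega = sum_{i<j} g_{ij} dx_i ∧ dx_j, the exterior derivative is
  d(omega) = sum_{i<j} d(g_{ij}) ∧ dx_i ∧ dx_j = sum_{i<j, k} (∂g_{ij}/∂x_k) dx_k ∧ dx_i ∧ dx_j.
Expand each term, using dx_k ∧ dx_i ∧ dx_j = sgn(permutation) dx_{(a)} ∧ dx_{(b)} ∧ dx_{(c)} with (a < b < c) sorted:
  d(-y*z) includes (∂/∂z)(-y*z) dz = (-y) dz, which multiplied by dx ∧ dy gives (-y) dx ∧ dy ∧ dz
Collecting like 3-forms: d(omega) = (-y) dx ∧ dy ∧ dz.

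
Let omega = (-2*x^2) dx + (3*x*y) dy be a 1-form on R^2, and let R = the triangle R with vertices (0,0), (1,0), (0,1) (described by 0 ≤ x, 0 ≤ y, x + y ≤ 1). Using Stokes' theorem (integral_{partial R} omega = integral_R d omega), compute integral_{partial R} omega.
integral_(partial R) omega = 1/2

Stokes: integral_partial_R omega = integral_R d omega with d omega = (∂Q/∂x - ∂P/∂y) dx ∧ dy.
  ∂Q/∂x = 3*y
  ∂P/∂y = 0
  integrand = ∂Q/∂x - ∂P/∂y = 3*y.
Integrating over R: integral_0^1 integral_0^{1-x} (3*y) dy dx = 1/2.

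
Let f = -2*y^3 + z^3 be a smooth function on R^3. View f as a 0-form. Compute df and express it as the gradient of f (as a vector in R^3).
df = (0) dx + (-6*y^2) dy + (3*z^2) dz; grad f = (0, -6*y^2, 3*z^2)

For a 0-form f, d f = (∂f/∂x) dx + (∂f/∂y) dy + (∂f/∂z) dz. The components of the vector representation are exactly the entries of grad f in Cartesian coordinates:
  ∂f/∂x = 0
  ∂f/∂y = -6*y^2
  ∂f/∂z = 3*z^2.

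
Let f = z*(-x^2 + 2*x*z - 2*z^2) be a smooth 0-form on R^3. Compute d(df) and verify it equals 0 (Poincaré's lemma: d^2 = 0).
d(df) = 0

Step 1: df = sum_i (∂f/∂x_i) dx_i = (2*z*(-x + z)) dx + (0) dy + (-x^2 + 4*x*z - 6*z^2) dz.
Step 2: Apply d again. Using the 1-form formula, the coefficient of dx ∧ dy in d(df) is ∂^2 f/∂x ∂y - ∂^2 f/∂y ∂x = (0) - (0) = 0 (equality of mixed partials for smooth f).
Similarly for dx ∧ dz and dy ∧ dz — all coefficients vanish. So d(df) = 0.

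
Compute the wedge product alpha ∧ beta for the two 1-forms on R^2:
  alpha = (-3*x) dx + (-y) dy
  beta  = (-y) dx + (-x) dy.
alpha ∧ beta = (3*x^2 - y^2) dx ∧ dy

Distribute the wedge, using dx_i ∧ dx_j = -dx_j ∧ dx_i and dx_i ∧ dx_i = 0. For each pair (i, j) with i < j, the coefficient of dx_i ∧ dx_j in alpha ∧ beta is (alpha_i * beta_j - alpha_j * beta_i). Collecting: alpha ∧ beta = (3*x^2 - y^2) dx ∧ dy.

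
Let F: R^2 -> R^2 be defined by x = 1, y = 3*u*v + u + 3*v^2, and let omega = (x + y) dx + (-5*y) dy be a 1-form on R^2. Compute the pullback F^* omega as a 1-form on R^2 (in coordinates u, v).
F^* omega = (-45*u*v^2 - 30*u*v - 5*u - 45*v^3 - 15*v^2) du + (-45*u^2*v - 15*u^2 - 135*u*v^2 - 30*u*v - 90*v^3) dv

Using F^*(f dg) = (f ∘ F) d(g ∘ F), substitute each coordinate x_i by F_i(u, v) in f_i, and replace dx_i by d F_i = (∂F_i/∂u) du + (∂F_i/∂v) dv.
  For the x component: f_1(F) = 3*u*v + u + 3*v^2 + 1; d F_1 = (0) du + (0) dv
  For the y component: f_2(F) = -15*u*v - 5*u - 15*v^2; d F_2 = (3*v + 1) du + (3*u + 6*v) dv
Combining and collecting du, dv coefficients:
  coeff of du: -45*u*v^2 - 30*u*v - 5*u - 45*v^3 - 15*v^2
  coeff of dv: -45*u^2*v - 15*u^2 - 135*u*v^2 - 30*u*v - 90*v^3
F^* omega = (-45*u*v^2 - 30*u*v - 5*u - 45*v^3 - 15*v^2) du + (-45*u^2*v - 15*u^2 - 135*u*v^2 - 30*u*v - 90*v^3) dv.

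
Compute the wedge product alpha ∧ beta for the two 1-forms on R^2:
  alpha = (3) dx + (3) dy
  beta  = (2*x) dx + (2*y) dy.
alpha ∧ beta = (-6*x + 6*y) dx ∧ dy

Distribute the wedge, using dx_i ∧ dx_j = -dx_j ∧ dx_i and dx_i ∧ dx_i = 0. For each pair (i, j) with i < j, the coefficient of dx_i ∧ dx_j in alpha ∧ beta is (alpha_i * beta_j - alpha_j * beta_i). Collecting: alpha ∧ beta = (-6*x + 6*y) dx ∧ dy.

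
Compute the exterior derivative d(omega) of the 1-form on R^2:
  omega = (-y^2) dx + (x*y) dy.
d(omega) = (3*y) dx ∧ dy

For a 1-form omega = sum_i f_i dx_i, the exterior derivative is
  d(omega) = sum_{i < j} (∂f_j/∂x_i - ∂f_i/∂x_j) dx_i ∧ dx_j.
  coefficient of dx ∧ dy: ∂f_2/∂x - ∂f_1/∂y = ∂(x*y)/∂x - ∂(-y^2)/∂y = 3*y
Assembling: d(omega) = (3*y) dx ∧ dy.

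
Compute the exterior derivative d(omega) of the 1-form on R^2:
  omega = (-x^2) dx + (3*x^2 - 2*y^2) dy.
d(omega) = (6*x) dx ∧ dy

For a 1-form omega = sum_i f_i dx_i, the exterior derivative is
  d(omega) = sum_{i < j} (∂f_j/∂x_i - ∂f_i/∂x_j) dx_i ∧ dx_j.
  coefficient of dx ∧ dy: ∂f_2/∂x - ∂f_1/∂y = ∂(3*x^2 - 2*y^2)/∂x - ∂(-x^2)/∂y = 6*x
Assembling: d(omega) = (6*x) dx ∧ dy.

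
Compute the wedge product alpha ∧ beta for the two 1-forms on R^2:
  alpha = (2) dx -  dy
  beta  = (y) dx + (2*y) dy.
alpha ∧ beta = (5*y) dx ∧ dy

Distribute the wedge, using dx_i ∧ dx_j = -dx_j ∧ dx_i and dx_i ∧ dx_i = 0. For each pair (i, j) with i < j, the coefficient of dx_i ∧ dx_j in alpha ∧ beta is (alpha_i * beta_j - alpha_j * beta_i). Collecting: alpha ∧ beta = (5*y) dx ∧ dy.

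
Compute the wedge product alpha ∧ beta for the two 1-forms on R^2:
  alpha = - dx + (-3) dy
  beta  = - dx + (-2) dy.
alpha ∧ beta = (-1) dx ∧ dy

Distribute the wedge, using dx_i ∧ dx_j = -dx_j ∧ dx_i and dx_i ∧ dx_i = 0. For each pair (i, j) with i < j, the coefficient of dx_i ∧ dx_j in alpha ∧ beta is (alpha_i * beta_j - alpha_j * beta_i). Collecting: alpha ∧ beta = (-1) dx ∧ dy.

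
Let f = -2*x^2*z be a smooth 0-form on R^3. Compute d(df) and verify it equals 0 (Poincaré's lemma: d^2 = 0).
d(df) = 0

Step 1: df = sum_i (∂f/∂x_i) dx_i = (-4*x*z) dx + (0) dy + (-2*x^2) dz.
Step 2: Apply d again. Using the 1-form formula, the coefficient of dx ∧ dy in d(df) is ∂^2 f/∂x ∂y - ∂^2 f/∂y ∂x = (0) - (0) = 0 (equality of mixed partials for smooth f).
Similarly for dx ∧ dz and dy ∧ dz — all coefficients vanish. So d(df) = 0.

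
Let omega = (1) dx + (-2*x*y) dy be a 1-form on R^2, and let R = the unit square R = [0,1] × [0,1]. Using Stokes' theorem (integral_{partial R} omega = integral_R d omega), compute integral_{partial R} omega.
integral_(partial R) omega = -1

Stokes: integral_partial_R omega = integral_R d omega with d omega = (∂Q/∂x - ∂P/∂y) dx ∧ dy.
  ∂Q/∂x = -2*y
  ∂P/∂y = 0
  integrand = ∂Q/∂x - ∂P/∂y = -2*y.
Integrating over R: integral_0^1 integral_0^1 (-2*y) dx dy = -1.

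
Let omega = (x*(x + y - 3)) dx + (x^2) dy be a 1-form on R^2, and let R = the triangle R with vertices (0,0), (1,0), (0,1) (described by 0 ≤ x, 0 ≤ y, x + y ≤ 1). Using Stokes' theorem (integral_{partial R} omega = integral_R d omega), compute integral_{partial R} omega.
integral_(partial R) omega = 1/6

Stokes: integral_partial_R omega = integral_R d omega with d omega = (∂Q/∂x - ∂P/∂y) dx ∧ dy.
  ∂Q/∂x = 2*x
  ∂P/∂y = x
  integrand = ∂Q/∂x - ∂P/∂y = x.
Integrating over R: integral_0^1 integral_0^{1-x} (x) dy dx = 1/6.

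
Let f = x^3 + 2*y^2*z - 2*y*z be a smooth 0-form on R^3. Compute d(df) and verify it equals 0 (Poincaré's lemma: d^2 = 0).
d(df) = 0

Step 1: df = sum_i (∂f/∂x_i) dx_i = (3*x^2) dx + (2*z*(2*y - 1)) dy + (2*y*(y - 1)) dz.
Step 2: Apply d again. Using the 1-form formula, the coefficient of dx ∧ dy in d(df) is ∂^2 f/∂x ∂y - ∂^2 f/∂y ∂x = (0) - (0) = 0 (equality of mixed partials for smooth f).
Similarly for dx ∧ dz and dy ∧ dz — all coefficients vanish. So d(df) = 0.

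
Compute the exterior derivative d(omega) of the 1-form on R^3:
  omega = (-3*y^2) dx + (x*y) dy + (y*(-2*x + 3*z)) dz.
d(omega) = (7*y) dx ∧ dy + (-2*y) dx ∧ dz + (-2*x + 3*z) dy ∧ dz

For a 1-form omega = sum_i f_i dx_i, the exterior derivative is
  d(omega) = sum_{i < j} (∂f_j/∂x_i - ∂f_i/∂x_j) dx_i ∧ dx_j.
  coefficient of dx ∧ dy: ∂f_2/∂x - ∂f_1/∂y = ∂(x*y)/∂x - ∂(-3*y^2)/∂y = 7*y
  coefficient of dx ∧ dz: ∂f_3/∂x - ∂f_1/∂z = ∂(y*(-2*x + 3*z))/∂x - ∂(-3*y^2)/∂z = -2*y
  coefficient of dy ∧ dz: ∂f_3/∂y - ∂f_2/∂z = ∂(y*(-2*x + 3*z))/∂y - ∂(x*y)/∂z = -2*x + 3*z
Assembling: d(omega) = (7*y) dx ∧ dy + (-2*y) dx ∧ dz + (-2*x + 3*z) dy ∧ dz.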